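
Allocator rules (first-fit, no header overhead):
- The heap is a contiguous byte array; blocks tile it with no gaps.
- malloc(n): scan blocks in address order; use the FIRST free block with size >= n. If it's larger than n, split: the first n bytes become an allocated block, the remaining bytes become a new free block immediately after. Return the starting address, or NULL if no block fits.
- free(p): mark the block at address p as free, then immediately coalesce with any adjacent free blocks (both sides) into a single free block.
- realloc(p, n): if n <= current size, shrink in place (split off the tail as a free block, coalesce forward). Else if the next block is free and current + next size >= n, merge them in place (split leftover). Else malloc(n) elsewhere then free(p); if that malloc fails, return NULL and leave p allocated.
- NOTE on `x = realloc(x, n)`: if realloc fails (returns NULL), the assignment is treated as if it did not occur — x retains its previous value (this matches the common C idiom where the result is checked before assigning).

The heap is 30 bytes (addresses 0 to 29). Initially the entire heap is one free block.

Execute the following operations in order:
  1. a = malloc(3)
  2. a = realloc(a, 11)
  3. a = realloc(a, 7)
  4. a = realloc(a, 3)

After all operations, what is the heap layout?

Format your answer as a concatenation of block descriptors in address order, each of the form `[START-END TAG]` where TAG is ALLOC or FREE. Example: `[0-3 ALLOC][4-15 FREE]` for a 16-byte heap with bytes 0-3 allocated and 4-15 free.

Answer: [0-2 ALLOC][3-29 FREE]

Derivation:
Op 1: a = malloc(3) -> a = 0; heap: [0-2 ALLOC][3-29 FREE]
Op 2: a = realloc(a, 11) -> a = 0; heap: [0-10 ALLOC][11-29 FREE]
Op 3: a = realloc(a, 7) -> a = 0; heap: [0-6 ALLOC][7-29 FREE]
Op 4: a = realloc(a, 3) -> a = 0; heap: [0-2 ALLOC][3-29 FREE]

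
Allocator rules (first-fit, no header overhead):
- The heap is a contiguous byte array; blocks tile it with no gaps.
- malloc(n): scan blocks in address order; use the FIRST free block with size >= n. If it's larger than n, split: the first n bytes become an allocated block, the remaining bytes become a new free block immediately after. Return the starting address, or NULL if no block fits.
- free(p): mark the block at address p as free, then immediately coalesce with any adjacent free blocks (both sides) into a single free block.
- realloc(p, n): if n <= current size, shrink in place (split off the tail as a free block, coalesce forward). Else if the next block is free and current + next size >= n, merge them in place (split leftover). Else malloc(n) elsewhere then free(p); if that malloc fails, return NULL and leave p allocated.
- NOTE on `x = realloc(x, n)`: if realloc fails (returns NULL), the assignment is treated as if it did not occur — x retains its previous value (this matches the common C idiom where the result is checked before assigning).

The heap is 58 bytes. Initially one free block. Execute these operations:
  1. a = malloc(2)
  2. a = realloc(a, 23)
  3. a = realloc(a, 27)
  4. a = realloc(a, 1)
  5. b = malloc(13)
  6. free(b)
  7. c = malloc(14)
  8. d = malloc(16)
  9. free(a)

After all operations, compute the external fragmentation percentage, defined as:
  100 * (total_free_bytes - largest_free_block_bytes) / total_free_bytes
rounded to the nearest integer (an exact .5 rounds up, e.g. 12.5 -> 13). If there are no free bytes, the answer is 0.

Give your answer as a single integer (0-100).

Answer: 4

Derivation:
Op 1: a = malloc(2) -> a = 0; heap: [0-1 ALLOC][2-57 FREE]
Op 2: a = realloc(a, 23) -> a = 0; heap: [0-22 ALLOC][23-57 FREE]
Op 3: a = realloc(a, 27) -> a = 0; heap: [0-26 ALLOC][27-57 FREE]
Op 4: a = realloc(a, 1) -> a = 0; heap: [0-0 ALLOC][1-57 FREE]
Op 5: b = malloc(13) -> b = 1; heap: [0-0 ALLOC][1-13 ALLOC][14-57 FREE]
Op 6: free(b) -> (freed b); heap: [0-0 ALLOC][1-57 FREE]
Op 7: c = malloc(14) -> c = 1; heap: [0-0 ALLOC][1-14 ALLOC][15-57 FREE]
Op 8: d = malloc(16) -> d = 15; heap: [0-0 ALLOC][1-14 ALLOC][15-30 ALLOC][31-57 FREE]
Op 9: free(a) -> (freed a); heap: [0-0 FREE][1-14 ALLOC][15-30 ALLOC][31-57 FREE]
Free blocks: [1 27] total_free=28 largest=27 -> 100*(28-27)/28 = 100/28 ≈ 3.571 -> rounds to 4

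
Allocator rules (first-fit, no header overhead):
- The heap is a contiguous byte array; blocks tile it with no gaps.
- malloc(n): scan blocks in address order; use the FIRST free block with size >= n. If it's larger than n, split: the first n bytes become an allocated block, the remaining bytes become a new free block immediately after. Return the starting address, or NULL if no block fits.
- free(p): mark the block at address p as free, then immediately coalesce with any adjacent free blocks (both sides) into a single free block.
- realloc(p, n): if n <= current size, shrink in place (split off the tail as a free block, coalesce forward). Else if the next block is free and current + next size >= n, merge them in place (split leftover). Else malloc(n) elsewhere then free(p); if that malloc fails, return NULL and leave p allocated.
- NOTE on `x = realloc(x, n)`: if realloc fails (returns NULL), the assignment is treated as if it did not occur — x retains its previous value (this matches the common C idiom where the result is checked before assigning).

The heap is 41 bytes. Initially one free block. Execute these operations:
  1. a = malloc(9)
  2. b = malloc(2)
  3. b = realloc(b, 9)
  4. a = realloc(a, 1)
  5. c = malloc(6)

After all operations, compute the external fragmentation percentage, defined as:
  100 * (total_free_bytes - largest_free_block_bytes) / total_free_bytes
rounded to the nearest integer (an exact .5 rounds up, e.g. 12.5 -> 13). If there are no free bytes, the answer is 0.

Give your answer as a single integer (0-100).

Op 1: a = malloc(9) -> a = 0; heap: [0-8 ALLOC][9-40 FREE]
Op 2: b = malloc(2) -> b = 9; heap: [0-8 ALLOC][9-10 ALLOC][11-40 FREE]
Op 3: b = realloc(b, 9) -> b = 9; heap: [0-8 ALLOC][9-17 ALLOC][18-40 FREE]
Op 4: a = realloc(a, 1) -> a = 0; heap: [0-0 ALLOC][1-8 FREE][9-17 ALLOC][18-40 FREE]
Op 5: c = malloc(6) -> c = 1; heap: [0-0 ALLOC][1-6 ALLOC][7-8 FREE][9-17 ALLOC][18-40 FREE]
Free blocks: [2 23] total_free=25 largest=23 -> 100*(25-23)/25 = 200/25 = 8

Answer: 8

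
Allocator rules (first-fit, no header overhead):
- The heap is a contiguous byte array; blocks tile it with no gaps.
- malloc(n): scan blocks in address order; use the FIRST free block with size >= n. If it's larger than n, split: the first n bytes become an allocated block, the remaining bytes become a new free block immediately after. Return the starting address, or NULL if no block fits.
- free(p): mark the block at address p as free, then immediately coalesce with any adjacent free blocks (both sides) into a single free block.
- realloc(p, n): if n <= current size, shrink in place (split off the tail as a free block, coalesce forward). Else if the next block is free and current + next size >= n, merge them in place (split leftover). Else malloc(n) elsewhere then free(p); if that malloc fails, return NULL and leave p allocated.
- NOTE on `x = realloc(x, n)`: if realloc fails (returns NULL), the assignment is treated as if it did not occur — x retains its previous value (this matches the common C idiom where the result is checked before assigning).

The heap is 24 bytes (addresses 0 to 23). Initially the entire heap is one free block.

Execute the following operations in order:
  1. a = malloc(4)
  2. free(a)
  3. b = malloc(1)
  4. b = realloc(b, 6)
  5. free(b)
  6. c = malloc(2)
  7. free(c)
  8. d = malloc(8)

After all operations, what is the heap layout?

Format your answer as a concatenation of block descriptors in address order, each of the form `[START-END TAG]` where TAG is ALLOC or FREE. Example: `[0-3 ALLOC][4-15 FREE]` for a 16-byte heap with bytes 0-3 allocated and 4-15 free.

Answer: [0-7 ALLOC][8-23 FREE]

Derivation:
Op 1: a = malloc(4) -> a = 0; heap: [0-3 ALLOC][4-23 FREE]
Op 2: free(a) -> (freed a); heap: [0-23 FREE]
Op 3: b = malloc(1) -> b = 0; heap: [0-0 ALLOC][1-23 FREE]
Op 4: b = realloc(b, 6) -> b = 0; heap: [0-5 ALLOC][6-23 FREE]
Op 5: free(b) -> (freed b); heap: [0-23 FREE]
Op 6: c = malloc(2) -> c = 0; heap: [0-1 ALLOC][2-23 FREE]
Op 7: free(c) -> (freed c); heap: [0-23 FREE]
Op 8: d = malloc(8) -> d = 0; heap: [0-7 ALLOC][8-23 FREE]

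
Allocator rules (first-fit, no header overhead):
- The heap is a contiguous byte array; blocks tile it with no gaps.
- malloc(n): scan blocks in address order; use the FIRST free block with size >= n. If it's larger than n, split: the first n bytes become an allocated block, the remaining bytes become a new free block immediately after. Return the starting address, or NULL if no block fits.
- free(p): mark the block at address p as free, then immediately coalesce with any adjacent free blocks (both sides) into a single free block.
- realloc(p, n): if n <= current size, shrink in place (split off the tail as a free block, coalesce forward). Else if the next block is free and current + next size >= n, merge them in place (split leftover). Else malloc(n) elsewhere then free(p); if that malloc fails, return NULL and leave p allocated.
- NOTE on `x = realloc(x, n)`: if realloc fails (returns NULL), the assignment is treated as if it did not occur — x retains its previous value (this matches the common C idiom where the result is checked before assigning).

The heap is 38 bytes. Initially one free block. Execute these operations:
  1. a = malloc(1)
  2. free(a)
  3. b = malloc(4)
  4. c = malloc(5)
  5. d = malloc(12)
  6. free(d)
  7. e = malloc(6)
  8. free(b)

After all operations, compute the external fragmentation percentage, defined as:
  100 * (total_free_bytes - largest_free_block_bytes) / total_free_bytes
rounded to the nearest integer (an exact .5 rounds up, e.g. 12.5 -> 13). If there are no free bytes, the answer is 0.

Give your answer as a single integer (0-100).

Answer: 15

Derivation:
Op 1: a = malloc(1) -> a = 0; heap: [0-0 ALLOC][1-37 FREE]
Op 2: free(a) -> (freed a); heap: [0-37 FREE]
Op 3: b = malloc(4) -> b = 0; heap: [0-3 ALLOC][4-37 FREE]
Op 4: c = malloc(5) -> c = 4; heap: [0-3 ALLOC][4-8 ALLOC][9-37 FREE]
Op 5: d = malloc(12) -> d = 9; heap: [0-3 ALLOC][4-8 ALLOC][9-20 ALLOC][21-37 FREE]
Op 6: free(d) -> (freed d); heap: [0-3 ALLOC][4-8 ALLOC][9-37 FREE]
Op 7: e = malloc(6) -> e = 9; heap: [0-3 ALLOC][4-8 ALLOC][9-14 ALLOC][15-37 FREE]
Op 8: free(b) -> (freed b); heap: [0-3 FREE][4-8 ALLOC][9-14 ALLOC][15-37 FREE]
Free blocks: [4 23] total_free=27 largest=23 -> 100*(27-23)/27 = 400/27 ≈ 14.815 -> rounds to 15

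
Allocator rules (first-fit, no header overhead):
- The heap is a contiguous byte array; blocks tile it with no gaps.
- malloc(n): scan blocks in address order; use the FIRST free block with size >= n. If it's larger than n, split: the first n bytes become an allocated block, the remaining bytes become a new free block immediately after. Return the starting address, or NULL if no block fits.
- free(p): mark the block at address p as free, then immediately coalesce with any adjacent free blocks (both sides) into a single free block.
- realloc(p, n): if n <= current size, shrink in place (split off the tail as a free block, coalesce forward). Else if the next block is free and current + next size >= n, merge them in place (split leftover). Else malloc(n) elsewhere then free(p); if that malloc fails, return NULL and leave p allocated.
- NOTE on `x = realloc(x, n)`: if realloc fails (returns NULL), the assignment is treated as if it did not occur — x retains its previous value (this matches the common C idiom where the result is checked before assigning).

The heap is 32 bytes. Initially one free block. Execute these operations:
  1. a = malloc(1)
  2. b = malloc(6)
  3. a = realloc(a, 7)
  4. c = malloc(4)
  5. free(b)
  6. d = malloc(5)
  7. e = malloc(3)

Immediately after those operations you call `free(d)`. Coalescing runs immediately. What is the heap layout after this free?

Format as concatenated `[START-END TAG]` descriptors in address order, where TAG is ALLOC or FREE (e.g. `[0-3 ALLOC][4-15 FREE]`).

Answer: [0-6 FREE][7-13 ALLOC][14-17 ALLOC][18-20 ALLOC][21-31 FREE]

Derivation:
Op 1: a = malloc(1) -> a = 0; heap: [0-0 ALLOC][1-31 FREE]
Op 2: b = malloc(6) -> b = 1; heap: [0-0 ALLOC][1-6 ALLOC][7-31 FREE]
Op 3: a = realloc(a, 7) -> a = 7; heap: [0-0 FREE][1-6 ALLOC][7-13 ALLOC][14-31 FREE]
Op 4: c = malloc(4) -> c = 14; heap: [0-0 FREE][1-6 ALLOC][7-13 ALLOC][14-17 ALLOC][18-31 FREE]
Op 5: free(b) -> (freed b); heap: [0-6 FREE][7-13 ALLOC][14-17 ALLOC][18-31 FREE]
Op 6: d = malloc(5) -> d = 0; heap: [0-4 ALLOC][5-6 FREE][7-13 ALLOC][14-17 ALLOC][18-31 FREE]
Op 7: e = malloc(3) -> e = 18; heap: [0-4 ALLOC][5-6 FREE][7-13 ALLOC][14-17 ALLOC][18-20 ALLOC][21-31 FREE]
free(d): d = 0 -> block [0-4 ALLOC]; mark free, coalesce with adjacent free neighbors -> [0-6 FREE][7-13 ALLOC][14-17 ALLOC][18-20 ALLOC][21-31 FREE]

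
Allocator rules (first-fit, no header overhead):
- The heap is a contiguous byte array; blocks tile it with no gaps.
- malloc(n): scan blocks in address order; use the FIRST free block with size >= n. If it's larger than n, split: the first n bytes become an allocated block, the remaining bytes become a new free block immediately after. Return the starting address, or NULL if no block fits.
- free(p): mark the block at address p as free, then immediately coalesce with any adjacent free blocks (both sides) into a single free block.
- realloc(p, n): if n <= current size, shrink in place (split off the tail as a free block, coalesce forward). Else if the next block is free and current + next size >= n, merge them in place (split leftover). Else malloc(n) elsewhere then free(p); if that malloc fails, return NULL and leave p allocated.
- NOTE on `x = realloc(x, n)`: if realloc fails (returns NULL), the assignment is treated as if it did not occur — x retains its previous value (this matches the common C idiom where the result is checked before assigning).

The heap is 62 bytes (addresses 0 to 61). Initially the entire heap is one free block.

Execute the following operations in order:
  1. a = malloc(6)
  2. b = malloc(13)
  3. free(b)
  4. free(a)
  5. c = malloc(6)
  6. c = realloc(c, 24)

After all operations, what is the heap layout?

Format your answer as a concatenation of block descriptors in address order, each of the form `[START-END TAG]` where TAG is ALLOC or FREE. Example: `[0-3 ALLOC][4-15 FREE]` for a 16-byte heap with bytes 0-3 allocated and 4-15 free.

Op 1: a = malloc(6) -> a = 0; heap: [0-5 ALLOC][6-61 FREE]
Op 2: b = malloc(13) -> b = 6; heap: [0-5 ALLOC][6-18 ALLOC][19-61 FREE]
Op 3: free(b) -> (freed b); heap: [0-5 ALLOC][6-61 FREE]
Op 4: free(a) -> (freed a); heap: [0-61 FREE]
Op 5: c = malloc(6) -> c = 0; heap: [0-5 ALLOC][6-61 FREE]
Op 6: c = realloc(c, 24) -> c = 0; heap: [0-23 ALLOC][24-61 FREE]

Answer: [0-23 ALLOC][24-61 FREE]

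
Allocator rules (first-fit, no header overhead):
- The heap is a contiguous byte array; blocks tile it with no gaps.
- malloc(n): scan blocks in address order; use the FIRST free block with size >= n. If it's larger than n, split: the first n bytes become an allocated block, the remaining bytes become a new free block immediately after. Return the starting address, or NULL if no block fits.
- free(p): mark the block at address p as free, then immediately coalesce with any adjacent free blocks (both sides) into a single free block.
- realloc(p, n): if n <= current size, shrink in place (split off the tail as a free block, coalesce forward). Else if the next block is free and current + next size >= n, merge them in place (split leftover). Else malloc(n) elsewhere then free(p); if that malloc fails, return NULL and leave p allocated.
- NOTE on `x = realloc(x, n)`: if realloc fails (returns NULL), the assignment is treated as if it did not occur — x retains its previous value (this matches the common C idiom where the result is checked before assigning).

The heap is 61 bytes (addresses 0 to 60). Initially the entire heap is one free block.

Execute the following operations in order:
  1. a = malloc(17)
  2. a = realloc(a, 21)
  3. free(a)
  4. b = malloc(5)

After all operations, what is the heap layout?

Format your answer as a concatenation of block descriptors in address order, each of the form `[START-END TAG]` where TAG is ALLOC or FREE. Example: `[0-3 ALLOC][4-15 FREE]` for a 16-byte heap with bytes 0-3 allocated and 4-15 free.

Op 1: a = malloc(17) -> a = 0; heap: [0-16 ALLOC][17-60 FREE]
Op 2: a = realloc(a, 21) -> a = 0; heap: [0-20 ALLOC][21-60 FREE]
Op 3: free(a) -> (freed a); heap: [0-60 FREE]
Op 4: b = malloc(5) -> b = 0; heap: [0-4 ALLOC][5-60 FREE]

Answer: [0-4 ALLOC][5-60 FREE]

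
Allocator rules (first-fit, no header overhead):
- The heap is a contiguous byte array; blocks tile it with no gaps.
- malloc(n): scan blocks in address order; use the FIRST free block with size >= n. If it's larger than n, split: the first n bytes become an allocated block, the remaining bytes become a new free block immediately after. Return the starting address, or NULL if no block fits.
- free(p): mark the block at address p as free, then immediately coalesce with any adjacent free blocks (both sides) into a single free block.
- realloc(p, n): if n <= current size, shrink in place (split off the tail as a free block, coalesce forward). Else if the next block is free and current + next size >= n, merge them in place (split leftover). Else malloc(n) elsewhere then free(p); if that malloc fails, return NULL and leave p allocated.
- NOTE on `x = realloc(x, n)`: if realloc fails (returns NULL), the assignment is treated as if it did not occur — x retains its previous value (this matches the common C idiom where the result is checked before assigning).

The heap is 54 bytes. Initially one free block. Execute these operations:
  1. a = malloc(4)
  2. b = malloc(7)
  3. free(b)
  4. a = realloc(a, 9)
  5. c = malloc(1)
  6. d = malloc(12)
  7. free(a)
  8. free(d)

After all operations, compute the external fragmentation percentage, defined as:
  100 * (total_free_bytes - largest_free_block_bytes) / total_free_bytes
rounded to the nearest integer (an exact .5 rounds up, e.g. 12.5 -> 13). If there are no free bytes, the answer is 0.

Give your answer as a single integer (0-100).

Answer: 17

Derivation:
Op 1: a = malloc(4) -> a = 0; heap: [0-3 ALLOC][4-53 FREE]
Op 2: b = malloc(7) -> b = 4; heap: [0-3 ALLOC][4-10 ALLOC][11-53 FREE]
Op 3: free(b) -> (freed b); heap: [0-3 ALLOC][4-53 FREE]
Op 4: a = realloc(a, 9) -> a = 0; heap: [0-8 ALLOC][9-53 FREE]
Op 5: c = malloc(1) -> c = 9; heap: [0-8 ALLOC][9-9 ALLOC][10-53 FREE]
Op 6: d = malloc(12) -> d = 10; heap: [0-8 ALLOC][9-9 ALLOC][10-21 ALLOC][22-53 FREE]
Op 7: free(a) -> (freed a); heap: [0-8 FREE][9-9 ALLOC][10-21 ALLOC][22-53 FREE]
Op 8: free(d) -> (freed d); heap: [0-8 FREE][9-9 ALLOC][10-53 FREE]
Free blocks: [9 44] total_free=53 largest=44 -> 100*(53-44)/53 = 900/53 ≈ 16.981 -> rounds to 17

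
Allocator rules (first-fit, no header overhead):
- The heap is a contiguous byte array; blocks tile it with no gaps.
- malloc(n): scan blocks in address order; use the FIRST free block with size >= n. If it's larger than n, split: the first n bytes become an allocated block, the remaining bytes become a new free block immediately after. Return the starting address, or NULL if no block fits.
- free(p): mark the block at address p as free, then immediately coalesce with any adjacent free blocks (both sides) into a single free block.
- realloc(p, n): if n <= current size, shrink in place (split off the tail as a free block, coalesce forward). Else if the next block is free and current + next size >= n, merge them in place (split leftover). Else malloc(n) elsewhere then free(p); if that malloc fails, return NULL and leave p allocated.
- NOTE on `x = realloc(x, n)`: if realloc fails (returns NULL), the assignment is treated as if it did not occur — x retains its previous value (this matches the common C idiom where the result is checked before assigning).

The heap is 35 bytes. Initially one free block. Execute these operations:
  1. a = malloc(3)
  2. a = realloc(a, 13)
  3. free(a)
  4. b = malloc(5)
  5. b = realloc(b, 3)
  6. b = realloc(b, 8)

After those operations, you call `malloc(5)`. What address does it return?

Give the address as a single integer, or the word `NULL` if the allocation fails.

Answer: 8

Derivation:
Op 1: a = malloc(3) -> a = 0; heap: [0-2 ALLOC][3-34 FREE]
Op 2: a = realloc(a, 13) -> a = 0; heap: [0-12 ALLOC][13-34 FREE]
Op 3: free(a) -> (freed a); heap: [0-34 FREE]
Op 4: b = malloc(5) -> b = 0; heap: [0-4 ALLOC][5-34 FREE]
Op 5: b = realloc(b, 3) -> b = 0; heap: [0-2 ALLOC][3-34 FREE]
Op 6: b = realloc(b, 8) -> b = 0; heap: [0-7 ALLOC][8-34 FREE]
malloc(5): first-fit scan over [0-7 ALLOC][8-34 FREE] -> 8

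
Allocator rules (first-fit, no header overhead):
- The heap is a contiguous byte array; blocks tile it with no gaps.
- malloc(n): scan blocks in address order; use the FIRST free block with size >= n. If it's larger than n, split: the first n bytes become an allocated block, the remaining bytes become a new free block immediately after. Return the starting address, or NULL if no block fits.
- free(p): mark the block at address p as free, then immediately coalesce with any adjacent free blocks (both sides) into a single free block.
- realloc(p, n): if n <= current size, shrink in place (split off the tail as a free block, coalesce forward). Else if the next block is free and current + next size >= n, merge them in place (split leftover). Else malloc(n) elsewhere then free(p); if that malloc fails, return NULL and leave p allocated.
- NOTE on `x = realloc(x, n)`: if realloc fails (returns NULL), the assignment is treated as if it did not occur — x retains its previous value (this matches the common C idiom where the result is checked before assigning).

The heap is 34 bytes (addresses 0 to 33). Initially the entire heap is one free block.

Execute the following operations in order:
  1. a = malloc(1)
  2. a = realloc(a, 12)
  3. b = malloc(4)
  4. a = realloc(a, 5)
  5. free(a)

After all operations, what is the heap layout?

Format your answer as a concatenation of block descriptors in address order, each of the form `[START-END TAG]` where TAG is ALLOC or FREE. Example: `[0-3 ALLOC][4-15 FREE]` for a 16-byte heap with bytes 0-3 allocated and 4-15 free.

Answer: [0-11 FREE][12-15 ALLOC][16-33 FREE]

Derivation:
Op 1: a = malloc(1) -> a = 0; heap: [0-0 ALLOC][1-33 FREE]
Op 2: a = realloc(a, 12) -> a = 0; heap: [0-11 ALLOC][12-33 FREE]
Op 3: b = malloc(4) -> b = 12; heap: [0-11 ALLOC][12-15 ALLOC][16-33 FREE]
Op 4: a = realloc(a, 5) -> a = 0; heap: [0-4 ALLOC][5-11 FREE][12-15 ALLOC][16-33 FREE]
Op 5: free(a) -> (freed a); heap: [0-11 FREE][12-15 ALLOC][16-33 FREE]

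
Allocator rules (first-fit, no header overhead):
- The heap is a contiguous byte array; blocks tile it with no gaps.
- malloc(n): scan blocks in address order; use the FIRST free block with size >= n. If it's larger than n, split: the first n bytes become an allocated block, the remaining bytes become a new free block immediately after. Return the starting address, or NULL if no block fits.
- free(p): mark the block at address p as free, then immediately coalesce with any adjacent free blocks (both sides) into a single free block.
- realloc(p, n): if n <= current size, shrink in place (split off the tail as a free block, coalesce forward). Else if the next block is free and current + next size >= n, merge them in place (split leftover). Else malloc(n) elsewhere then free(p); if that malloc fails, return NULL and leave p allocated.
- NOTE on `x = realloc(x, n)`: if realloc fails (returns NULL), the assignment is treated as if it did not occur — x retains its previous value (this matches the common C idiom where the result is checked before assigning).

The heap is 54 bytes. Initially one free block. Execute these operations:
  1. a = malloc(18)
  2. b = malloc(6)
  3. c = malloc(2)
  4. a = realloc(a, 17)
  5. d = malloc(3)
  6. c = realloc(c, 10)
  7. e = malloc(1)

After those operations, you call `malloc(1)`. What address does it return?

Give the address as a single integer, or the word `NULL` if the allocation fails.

Answer: 24

Derivation:
Op 1: a = malloc(18) -> a = 0; heap: [0-17 ALLOC][18-53 FREE]
Op 2: b = malloc(6) -> b = 18; heap: [0-17 ALLOC][18-23 ALLOC][24-53 FREE]
Op 3: c = malloc(2) -> c = 24; heap: [0-17 ALLOC][18-23 ALLOC][24-25 ALLOC][26-53 FREE]
Op 4: a = realloc(a, 17) -> a = 0; heap: [0-16 ALLOC][17-17 FREE][18-23 ALLOC][24-25 ALLOC][26-53 FREE]
Op 5: d = malloc(3) -> d = 26; heap: [0-16 ALLOC][17-17 FREE][18-23 ALLOC][24-25 ALLOC][26-28 ALLOC][29-53 FREE]
Op 6: c = realloc(c, 10) -> c = 29; heap: [0-16 ALLOC][17-17 FREE][18-23 ALLOC][24-25 FREE][26-28 ALLOC][29-38 ALLOC][39-53 FREE]
Op 7: e = malloc(1) -> e = 17; heap: [0-16 ALLOC][17-17 ALLOC][18-23 ALLOC][24-25 FREE][26-28 ALLOC][29-38 ALLOC][39-53 FREE]
malloc(1): first-fit scan over [0-16 ALLOC][17-17 ALLOC][18-23 ALLOC][24-25 FREE][26-28 ALLOC][29-38 ALLOC][39-53 FREE] -> 24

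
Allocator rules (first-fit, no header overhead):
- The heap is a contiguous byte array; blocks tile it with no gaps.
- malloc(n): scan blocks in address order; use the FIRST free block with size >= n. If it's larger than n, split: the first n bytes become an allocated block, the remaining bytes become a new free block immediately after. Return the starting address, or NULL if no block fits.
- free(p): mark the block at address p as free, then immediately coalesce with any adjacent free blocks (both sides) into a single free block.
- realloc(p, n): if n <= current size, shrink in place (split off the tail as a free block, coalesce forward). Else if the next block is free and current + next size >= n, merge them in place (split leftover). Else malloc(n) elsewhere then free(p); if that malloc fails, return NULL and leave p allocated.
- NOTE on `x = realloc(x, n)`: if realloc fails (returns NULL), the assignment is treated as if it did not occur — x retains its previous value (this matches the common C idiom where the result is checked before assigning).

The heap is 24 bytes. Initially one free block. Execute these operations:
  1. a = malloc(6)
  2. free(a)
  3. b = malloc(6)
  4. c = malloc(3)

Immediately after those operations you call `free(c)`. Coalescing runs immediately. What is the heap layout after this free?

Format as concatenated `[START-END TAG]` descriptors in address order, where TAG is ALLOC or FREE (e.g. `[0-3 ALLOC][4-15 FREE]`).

Op 1: a = malloc(6) -> a = 0; heap: [0-5 ALLOC][6-23 FREE]
Op 2: free(a) -> (freed a); heap: [0-23 FREE]
Op 3: b = malloc(6) -> b = 0; heap: [0-5 ALLOC][6-23 FREE]
Op 4: c = malloc(3) -> c = 6; heap: [0-5 ALLOC][6-8 ALLOC][9-23 FREE]
free(c): c = 6 -> block [6-8 ALLOC]; mark free, coalesce with adjacent free neighbors -> [0-5 ALLOC][6-23 FREE]

Answer: [0-5 ALLOC][6-23 FREE]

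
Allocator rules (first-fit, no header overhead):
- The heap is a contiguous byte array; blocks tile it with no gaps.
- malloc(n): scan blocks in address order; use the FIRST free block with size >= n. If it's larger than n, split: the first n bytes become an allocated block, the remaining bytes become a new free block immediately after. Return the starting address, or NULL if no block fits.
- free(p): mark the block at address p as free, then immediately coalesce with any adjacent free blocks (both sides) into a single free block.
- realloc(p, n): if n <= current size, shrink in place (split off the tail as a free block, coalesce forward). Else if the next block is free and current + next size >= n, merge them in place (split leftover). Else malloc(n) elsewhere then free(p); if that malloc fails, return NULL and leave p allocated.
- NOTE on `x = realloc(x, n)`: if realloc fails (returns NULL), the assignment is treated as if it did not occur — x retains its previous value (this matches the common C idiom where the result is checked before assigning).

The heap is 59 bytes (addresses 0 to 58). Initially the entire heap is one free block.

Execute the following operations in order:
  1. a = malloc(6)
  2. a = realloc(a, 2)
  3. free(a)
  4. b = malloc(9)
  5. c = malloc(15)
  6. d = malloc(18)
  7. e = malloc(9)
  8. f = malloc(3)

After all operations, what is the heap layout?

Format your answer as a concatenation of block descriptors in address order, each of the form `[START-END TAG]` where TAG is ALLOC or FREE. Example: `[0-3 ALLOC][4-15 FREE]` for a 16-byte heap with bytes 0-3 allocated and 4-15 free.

Answer: [0-8 ALLOC][9-23 ALLOC][24-41 ALLOC][42-50 ALLOC][51-53 ALLOC][54-58 FREE]

Derivation:
Op 1: a = malloc(6) -> a = 0; heap: [0-5 ALLOC][6-58 FREE]
Op 2: a = realloc(a, 2) -> a = 0; heap: [0-1 ALLOC][2-58 FREE]
Op 3: free(a) -> (freed a); heap: [0-58 FREE]
Op 4: b = malloc(9) -> b = 0; heap: [0-8 ALLOC][9-58 FREE]
Op 5: c = malloc(15) -> c = 9; heap: [0-8 ALLOC][9-23 ALLOC][24-58 FREE]
Op 6: d = malloc(18) -> d = 24; heap: [0-8 ALLOC][9-23 ALLOC][24-41 ALLOC][42-58 FREE]
Op 7: e = malloc(9) -> e = 42; heap: [0-8 ALLOC][9-23 ALLOC][24-41 ALLOC][42-50 ALLOC][51-58 FREE]
Op 8: f = malloc(3) -> f = 51; heap: [0-8 ALLOC][9-23 ALLOC][24-41 ALLOC][42-50 ALLOC][51-53 ALLOC][54-58 FREE]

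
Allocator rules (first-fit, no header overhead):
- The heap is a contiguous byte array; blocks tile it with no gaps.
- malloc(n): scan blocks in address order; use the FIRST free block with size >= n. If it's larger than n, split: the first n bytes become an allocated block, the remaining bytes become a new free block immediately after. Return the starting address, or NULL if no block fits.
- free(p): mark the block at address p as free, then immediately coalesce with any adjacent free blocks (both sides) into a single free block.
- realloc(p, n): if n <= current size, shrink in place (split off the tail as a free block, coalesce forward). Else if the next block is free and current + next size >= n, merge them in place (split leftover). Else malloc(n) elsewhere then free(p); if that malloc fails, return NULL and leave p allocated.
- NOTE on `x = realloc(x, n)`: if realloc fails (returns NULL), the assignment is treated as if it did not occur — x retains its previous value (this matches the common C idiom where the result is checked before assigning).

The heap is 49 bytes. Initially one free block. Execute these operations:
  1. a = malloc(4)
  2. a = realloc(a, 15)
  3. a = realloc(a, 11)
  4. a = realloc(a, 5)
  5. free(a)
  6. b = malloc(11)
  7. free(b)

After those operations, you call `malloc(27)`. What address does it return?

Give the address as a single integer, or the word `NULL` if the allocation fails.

Answer: 0

Derivation:
Op 1: a = malloc(4) -> a = 0; heap: [0-3 ALLOC][4-48 FREE]
Op 2: a = realloc(a, 15) -> a = 0; heap: [0-14 ALLOC][15-48 FREE]
Op 3: a = realloc(a, 11) -> a = 0; heap: [0-10 ALLOC][11-48 FREE]
Op 4: a = realloc(a, 5) -> a = 0; heap: [0-4 ALLOC][5-48 FREE]
Op 5: free(a) -> (freed a); heap: [0-48 FREE]
Op 6: b = malloc(11) -> b = 0; heap: [0-10 ALLOC][11-48 FREE]
Op 7: free(b) -> (freed b); heap: [0-48 FREE]
malloc(27): first-fit scan over [0-48 FREE] -> 0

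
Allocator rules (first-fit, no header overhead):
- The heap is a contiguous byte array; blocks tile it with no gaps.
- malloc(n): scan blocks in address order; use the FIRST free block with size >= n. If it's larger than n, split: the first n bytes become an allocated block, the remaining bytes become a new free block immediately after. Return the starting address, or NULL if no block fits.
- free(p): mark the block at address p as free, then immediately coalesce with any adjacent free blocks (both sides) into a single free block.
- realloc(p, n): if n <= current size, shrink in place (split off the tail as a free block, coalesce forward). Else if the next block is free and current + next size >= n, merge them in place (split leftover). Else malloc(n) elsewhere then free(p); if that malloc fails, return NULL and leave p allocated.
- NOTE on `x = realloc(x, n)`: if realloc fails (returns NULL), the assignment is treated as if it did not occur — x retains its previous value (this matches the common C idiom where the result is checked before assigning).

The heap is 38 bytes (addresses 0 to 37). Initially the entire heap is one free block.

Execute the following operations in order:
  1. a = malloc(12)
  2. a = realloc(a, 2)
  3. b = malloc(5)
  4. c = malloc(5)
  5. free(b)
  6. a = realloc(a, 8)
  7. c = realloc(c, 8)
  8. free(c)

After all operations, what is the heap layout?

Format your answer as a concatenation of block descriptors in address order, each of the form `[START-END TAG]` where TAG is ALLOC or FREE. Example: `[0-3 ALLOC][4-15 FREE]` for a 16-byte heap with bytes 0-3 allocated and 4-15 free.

Op 1: a = malloc(12) -> a = 0; heap: [0-11 ALLOC][12-37 FREE]
Op 2: a = realloc(a, 2) -> a = 0; heap: [0-1 ALLOC][2-37 FREE]
Op 3: b = malloc(5) -> b = 2; heap: [0-1 ALLOC][2-6 ALLOC][7-37 FREE]
Op 4: c = malloc(5) -> c = 7; heap: [0-1 ALLOC][2-6 ALLOC][7-11 ALLOC][12-37 FREE]
Op 5: free(b) -> (freed b); heap: [0-1 ALLOC][2-6 FREE][7-11 ALLOC][12-37 FREE]
Op 6: a = realloc(a, 8) -> a = 12; heap: [0-6 FREE][7-11 ALLOC][12-19 ALLOC][20-37 FREE]
Op 7: c = realloc(c, 8) -> c = 20; heap: [0-11 FREE][12-19 ALLOC][20-27 ALLOC][28-37 FREE]
Op 8: free(c) -> (freed c); heap: [0-11 FREE][12-19 ALLOC][20-37 FREE]

Answer: [0-11 FREE][12-19 ALLOC][20-37 FREE]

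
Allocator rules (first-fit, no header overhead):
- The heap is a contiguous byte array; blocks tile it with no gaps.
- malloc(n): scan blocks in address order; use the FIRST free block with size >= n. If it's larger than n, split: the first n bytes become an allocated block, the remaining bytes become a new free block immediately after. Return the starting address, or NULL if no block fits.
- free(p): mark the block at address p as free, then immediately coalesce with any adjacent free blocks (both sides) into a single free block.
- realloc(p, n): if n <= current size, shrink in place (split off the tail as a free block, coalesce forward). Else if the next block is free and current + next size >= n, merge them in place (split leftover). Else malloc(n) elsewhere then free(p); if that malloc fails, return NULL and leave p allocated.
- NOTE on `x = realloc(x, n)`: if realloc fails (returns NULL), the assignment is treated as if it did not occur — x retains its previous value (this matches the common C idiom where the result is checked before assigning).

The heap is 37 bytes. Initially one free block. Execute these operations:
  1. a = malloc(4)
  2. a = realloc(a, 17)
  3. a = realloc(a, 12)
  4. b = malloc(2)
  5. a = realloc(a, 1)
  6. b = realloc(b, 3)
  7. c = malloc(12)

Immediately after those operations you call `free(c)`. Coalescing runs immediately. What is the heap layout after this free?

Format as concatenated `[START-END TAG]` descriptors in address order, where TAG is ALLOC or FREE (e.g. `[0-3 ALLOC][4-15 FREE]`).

Op 1: a = malloc(4) -> a = 0; heap: [0-3 ALLOC][4-36 FREE]
Op 2: a = realloc(a, 17) -> a = 0; heap: [0-16 ALLOC][17-36 FREE]
Op 3: a = realloc(a, 12) -> a = 0; heap: [0-11 ALLOC][12-36 FREE]
Op 4: b = malloc(2) -> b = 12; heap: [0-11 ALLOC][12-13 ALLOC][14-36 FREE]
Op 5: a = realloc(a, 1) -> a = 0; heap: [0-0 ALLOC][1-11 FREE][12-13 ALLOC][14-36 FREE]
Op 6: b = realloc(b, 3) -> b = 12; heap: [0-0 ALLOC][1-11 FREE][12-14 ALLOC][15-36 FREE]
Op 7: c = malloc(12) -> c = 15; heap: [0-0 ALLOC][1-11 FREE][12-14 ALLOC][15-26 ALLOC][27-36 FREE]
free(c): c = 15 -> block [15-26 ALLOC]; mark free, coalesce with adjacent free neighbors -> [0-0 ALLOC][1-11 FREE][12-14 ALLOC][15-36 FREE]

Answer: [0-0 ALLOC][1-11 FREE][12-14 ALLOC][15-36 FREE]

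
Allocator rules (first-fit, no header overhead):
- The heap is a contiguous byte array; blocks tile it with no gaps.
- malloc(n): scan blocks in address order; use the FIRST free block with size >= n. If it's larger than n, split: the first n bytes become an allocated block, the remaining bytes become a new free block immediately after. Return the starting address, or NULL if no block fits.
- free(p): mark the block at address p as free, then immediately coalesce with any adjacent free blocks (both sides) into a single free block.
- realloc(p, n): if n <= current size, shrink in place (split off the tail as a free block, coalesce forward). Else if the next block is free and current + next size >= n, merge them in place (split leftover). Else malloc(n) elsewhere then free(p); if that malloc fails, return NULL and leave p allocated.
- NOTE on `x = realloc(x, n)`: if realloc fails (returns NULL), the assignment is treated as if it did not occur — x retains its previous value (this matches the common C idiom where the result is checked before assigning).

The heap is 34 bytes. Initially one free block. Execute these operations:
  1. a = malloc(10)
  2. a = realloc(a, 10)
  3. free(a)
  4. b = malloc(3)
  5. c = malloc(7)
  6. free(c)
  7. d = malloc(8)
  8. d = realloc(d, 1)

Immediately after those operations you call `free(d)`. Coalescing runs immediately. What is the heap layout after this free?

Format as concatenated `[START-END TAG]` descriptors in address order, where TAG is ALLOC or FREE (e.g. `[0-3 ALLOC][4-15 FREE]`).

Answer: [0-2 ALLOC][3-33 FREE]

Derivation:
Op 1: a = malloc(10) -> a = 0; heap: [0-9 ALLOC][10-33 FREE]
Op 2: a = realloc(a, 10) -> a = 0; heap: [0-9 ALLOC][10-33 FREE]
Op 3: free(a) -> (freed a); heap: [0-33 FREE]
Op 4: b = malloc(3) -> b = 0; heap: [0-2 ALLOC][3-33 FREE]
Op 5: c = malloc(7) -> c = 3; heap: [0-2 ALLOC][3-9 ALLOC][10-33 FREE]
Op 6: free(c) -> (freed c); heap: [0-2 ALLOC][3-33 FREE]
Op 7: d = malloc(8) -> d = 3; heap: [0-2 ALLOC][3-10 ALLOC][11-33 FREE]
Op 8: d = realloc(d, 1) -> d = 3; heap: [0-2 ALLOC][3-3 ALLOC][4-33 FREE]
free(d): d = 3 -> block [3-3 ALLOC]; mark free, coalesce with adjacent free neighbors -> [0-2 ALLOC][3-33 FREE]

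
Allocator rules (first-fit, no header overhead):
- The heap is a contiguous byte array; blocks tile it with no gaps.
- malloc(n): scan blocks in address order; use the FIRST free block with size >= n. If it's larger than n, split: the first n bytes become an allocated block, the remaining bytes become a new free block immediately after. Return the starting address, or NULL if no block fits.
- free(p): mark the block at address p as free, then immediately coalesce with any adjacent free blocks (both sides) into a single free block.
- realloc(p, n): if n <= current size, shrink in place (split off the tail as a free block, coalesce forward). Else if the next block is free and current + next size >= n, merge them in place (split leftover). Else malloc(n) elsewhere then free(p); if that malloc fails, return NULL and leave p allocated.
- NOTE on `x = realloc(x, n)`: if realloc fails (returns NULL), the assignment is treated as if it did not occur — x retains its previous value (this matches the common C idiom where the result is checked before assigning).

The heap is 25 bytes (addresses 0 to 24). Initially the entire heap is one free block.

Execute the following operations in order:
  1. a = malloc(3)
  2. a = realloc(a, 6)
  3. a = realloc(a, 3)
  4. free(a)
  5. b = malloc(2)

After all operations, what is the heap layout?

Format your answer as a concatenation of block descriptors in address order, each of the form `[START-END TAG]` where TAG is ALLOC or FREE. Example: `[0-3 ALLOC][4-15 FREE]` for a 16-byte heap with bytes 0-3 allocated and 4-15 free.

Op 1: a = malloc(3) -> a = 0; heap: [0-2 ALLOC][3-24 FREE]
Op 2: a = realloc(a, 6) -> a = 0; heap: [0-5 ALLOC][6-24 FREE]
Op 3: a = realloc(a, 3) -> a = 0; heap: [0-2 ALLOC][3-24 FREE]
Op 4: free(a) -> (freed a); heap: [0-24 FREE]
Op 5: b = malloc(2) -> b = 0; heap: [0-1 ALLOC][2-24 FREE]

Answer: [0-1 ALLOC][2-24 FREE]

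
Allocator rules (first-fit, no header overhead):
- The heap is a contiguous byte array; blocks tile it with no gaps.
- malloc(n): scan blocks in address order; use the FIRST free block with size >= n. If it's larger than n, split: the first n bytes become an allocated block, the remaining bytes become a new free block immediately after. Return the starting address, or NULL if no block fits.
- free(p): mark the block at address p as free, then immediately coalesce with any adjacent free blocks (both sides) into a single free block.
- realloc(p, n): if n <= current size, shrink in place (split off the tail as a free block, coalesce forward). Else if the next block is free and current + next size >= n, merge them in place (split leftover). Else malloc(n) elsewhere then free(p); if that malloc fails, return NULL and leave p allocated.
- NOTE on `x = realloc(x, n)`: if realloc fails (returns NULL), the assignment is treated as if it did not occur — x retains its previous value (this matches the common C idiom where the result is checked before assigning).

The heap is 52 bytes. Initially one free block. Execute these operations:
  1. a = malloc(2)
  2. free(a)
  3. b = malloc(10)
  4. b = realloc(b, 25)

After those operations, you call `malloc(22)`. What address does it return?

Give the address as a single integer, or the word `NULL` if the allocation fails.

Answer: 25

Derivation:
Op 1: a = malloc(2) -> a = 0; heap: [0-1 ALLOC][2-51 FREE]
Op 2: free(a) -> (freed a); heap: [0-51 FREE]
Op 3: b = malloc(10) -> b = 0; heap: [0-9 ALLOC][10-51 FREE]
Op 4: b = realloc(b, 25) -> b = 0; heap: [0-24 ALLOC][25-51 FREE]
malloc(22): first-fit scan over [0-24 ALLOC][25-51 FREE] -> 25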